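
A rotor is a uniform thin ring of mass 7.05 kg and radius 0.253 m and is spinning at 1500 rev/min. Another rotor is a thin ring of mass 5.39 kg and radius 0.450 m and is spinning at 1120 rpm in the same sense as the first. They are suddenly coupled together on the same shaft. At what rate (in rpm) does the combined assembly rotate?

|ω_f| ≈ 1230 rpm

No external torque acts about the common axis, so total angular momentum is conserved.
Moments of inertia: I_A = (7.05)(0.253)² = 0.4513 kg·m²; I_B = (5.39)(0.450)² = 1.091 kg·m².
Taking A's sense as positive: L = (0.4513)(1500) + (1.091)(1120) = 1899 kg·m²·rpm.
Combined I = 0.4513 + 1.091 = 1.543 kg·m².
ω_f = L / I = 1899 / 1.543 = 1231 rpm.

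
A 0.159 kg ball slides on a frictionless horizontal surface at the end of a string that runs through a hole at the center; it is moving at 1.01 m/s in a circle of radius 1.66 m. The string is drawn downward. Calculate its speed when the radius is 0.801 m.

v₂ ≈ 2.09 m/s

Central (radial) force ⇒ zero torque about the center ⇒ m v r is constant.
v₂ = v₁ r₁ / r₂ = (1.01)(1.66) / (0.801) = 2.093 m/s.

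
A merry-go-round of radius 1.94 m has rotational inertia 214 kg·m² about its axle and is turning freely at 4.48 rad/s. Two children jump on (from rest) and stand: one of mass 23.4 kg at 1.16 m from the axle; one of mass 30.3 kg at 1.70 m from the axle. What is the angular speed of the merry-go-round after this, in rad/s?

ω_f ≈ 2.88 rad/s

The added mass arrives with no angular momentum about the axle, and any external torque about the axle is negligible, so the system's angular momentum is conserved.
Added inertia Σmr² = (23.4)(1.16)² + (30.3)(1.70)² = 119.1 kg·m²; I_f = 214.0 + 119.1 = 333.1 kg·m².
ω_f = I_p ω_i / I_f = (214.0)(4.48) / 333.1 = 2.879 rad/s.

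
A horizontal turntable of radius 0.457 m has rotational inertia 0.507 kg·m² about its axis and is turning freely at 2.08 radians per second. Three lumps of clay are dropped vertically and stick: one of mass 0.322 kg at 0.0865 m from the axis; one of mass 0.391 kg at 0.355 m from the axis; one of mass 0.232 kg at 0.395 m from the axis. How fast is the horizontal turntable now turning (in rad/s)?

No external torque acts about the axis; L_before = L_after.
Added inertia Σmr² = (0.322)(0.0865)² + (0.391)(0.355)² + (0.232)(0.395)² = 0.08788 kg·m²; I_f = 0.5070 + 0.08788 = 0.5949 kg·m².
ω_f = I_p ω_i / I_f = (0.5070)(2.08) / 0.5949 = 1.773 rad/s.

ω_f ≈ 1.77 rad/s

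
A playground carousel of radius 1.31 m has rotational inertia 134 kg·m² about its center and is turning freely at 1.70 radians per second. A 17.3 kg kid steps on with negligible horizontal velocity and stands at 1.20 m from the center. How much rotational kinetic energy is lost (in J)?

No external torque acts about the center; L_before = L_after.
Added inertia Σmr² = (17.3)(1.20)² = 24.91 kg·m²; I_f = 134.0 + 24.91 = 158.9 kg·m².
ω_f = I_p ω_i / I_f = (134.0)(1.70) / 158.9 = 1.433 rad/s.
KE_i = ½(134.0)(1.700 rad/s)² = 193.6 J; KE_f = ½(158.9)(1.433)² = 163.3 J.

energy lost ≈ 30.4 J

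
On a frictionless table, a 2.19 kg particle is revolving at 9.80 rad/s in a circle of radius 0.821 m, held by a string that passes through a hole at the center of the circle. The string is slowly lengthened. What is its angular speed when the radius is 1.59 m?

No torque about the axis ⇒ m r₁² ω₁ = m r₂² ω₂.
ω₂ = ω₁ (r₁/r₂)² = (9.80)(0.821/1.59)² = 2.613 rad/s.

ω₂ ≈ 2.61 rad/s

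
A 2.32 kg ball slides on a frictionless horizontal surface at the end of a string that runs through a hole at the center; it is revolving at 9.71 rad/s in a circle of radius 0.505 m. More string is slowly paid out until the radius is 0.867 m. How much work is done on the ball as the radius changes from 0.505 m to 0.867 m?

No torque about the axis ⇒ m r₁² ω₁ = m r₂² ω₂.
ω₂ = ω₁ (r₁/r₂)² = (9.71)(0.505/0.867)² = 3.294 rad/s.
W = ΔKE = ½m(v₂² − v₁²) = -18.43 J.

W ≈ -18.4 J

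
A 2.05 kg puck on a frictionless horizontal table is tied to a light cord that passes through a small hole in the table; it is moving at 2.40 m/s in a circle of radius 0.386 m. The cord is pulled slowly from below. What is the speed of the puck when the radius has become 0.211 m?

v₂ ≈ 4.39 m/s

Central (radial) force ⇒ zero torque about the center ⇒ m v r is constant.
v₂ = v₁ r₁ / r₂ = (2.40)(0.386) / (0.211) = 4.391 m/s.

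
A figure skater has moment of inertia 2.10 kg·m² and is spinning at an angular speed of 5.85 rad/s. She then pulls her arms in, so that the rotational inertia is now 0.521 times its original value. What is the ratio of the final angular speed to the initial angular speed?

ω₂/ω₁ ≈ 1.92

Angular momentum about the spin axis is conserved since the torque about it is zero.
I₂ = 0.521 × 2.10 = 1.094 kg·m².
ω₂/ω₁ = I₁/I₂ = 2.100 / 1.094 = 1.919.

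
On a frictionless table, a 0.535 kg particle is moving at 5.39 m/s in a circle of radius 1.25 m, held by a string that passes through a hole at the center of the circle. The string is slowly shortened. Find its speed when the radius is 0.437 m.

Central (radial) force ⇒ zero torque about the center ⇒ m v r is constant.
v₂ = v₁ r₁ / r₂ = (5.39)(1.25) / (0.437) = 15.42 m/s.

v₂ ≈ 15.4 m/s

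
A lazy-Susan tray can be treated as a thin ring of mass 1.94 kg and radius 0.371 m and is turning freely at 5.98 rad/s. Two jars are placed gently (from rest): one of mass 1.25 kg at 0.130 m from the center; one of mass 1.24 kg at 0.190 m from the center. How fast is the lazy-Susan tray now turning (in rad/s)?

ω_f ≈ 4.80 rad/s

No external torque acts about the center; L_before = L_after.
I_p = (1.94)(0.371)² = 0.2670 kg·m².
Added inertia Σmr² = (1.25)(0.130)² + (1.24)(0.190)² = 0.06589 kg·m²; I_f = 0.2670 + 0.06589 = 0.3329 kg·m².
ω_f = I_p ω_i / I_f = (0.2670)(5.98) / 0.3329 = 4.796 rad/s.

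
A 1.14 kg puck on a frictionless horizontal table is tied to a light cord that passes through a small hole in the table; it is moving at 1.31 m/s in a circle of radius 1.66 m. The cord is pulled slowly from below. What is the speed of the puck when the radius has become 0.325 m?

v₂ ≈ 6.69 m/s

The only horizontal force on the mass is along the cord (radial), so it exerts no torque about the hole and angular momentum m v r is conserved.
v₂ = v₁ r₁ / r₂ = (1.31)(1.66) / (0.325) = 6.691 m/s.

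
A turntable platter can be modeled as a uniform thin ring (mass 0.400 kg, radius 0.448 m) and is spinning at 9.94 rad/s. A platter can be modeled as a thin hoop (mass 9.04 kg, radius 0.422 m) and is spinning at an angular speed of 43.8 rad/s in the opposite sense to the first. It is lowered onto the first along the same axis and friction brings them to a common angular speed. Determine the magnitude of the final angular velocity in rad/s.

The coupling torques are internal; angular momentum about the shared axis is conserved.
Moments of inertia: I_A = (0.400)(0.448)² = 0.08028 kg·m²; I_B = (9.04)(0.422)² = 1.610 kg·m².
Taking A's sense as positive: L = (0.08028)(9.94) − (1.610)(43.8) = -69.71 kg·m²·rad/s.
Combined I = 0.08028 + 1.610 = 1.690 kg·m².
ω_f = L / I = -69.71 / 1.690 = -41.25 rad/s.

|ω_f| ≈ 41.2 rad/s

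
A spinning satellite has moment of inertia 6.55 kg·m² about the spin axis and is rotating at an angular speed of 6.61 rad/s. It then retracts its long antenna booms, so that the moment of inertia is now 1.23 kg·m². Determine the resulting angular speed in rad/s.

With no external torque about the axis, L is conserved: I₁ω₁ = I₂ω₂.
ω₂ = I₁ω₁ / I₂ = (6.550)(6.61 rad/s) / (1.230) = 35.20 rad/s.

ω₂ ≈ 35.2 rad/s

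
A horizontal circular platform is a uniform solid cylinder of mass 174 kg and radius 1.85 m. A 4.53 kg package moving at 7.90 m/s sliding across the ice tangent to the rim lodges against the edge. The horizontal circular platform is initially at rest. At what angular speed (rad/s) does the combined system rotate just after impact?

|ω_f| ≈ 0.211 rad/s

The axle reaction passes through the central axle and exerts no torque about it; angular momentum about the central axle is conserved through the impact.
I_p = ½(174)(1.85)² = 297.8 kg·m². Taking the sense of the package's angular momentum as positive, L_{package} = m v R = (4.53)(7.90)(1.85) = 66.21 kg·m²/s.
L_i = 0 + 66.21 = 66.21 kg·m²/s.
After sticking, I_f = I_p + m R² = 297.8 + (4.53)(1.85)² = 313.3 kg·m².
ω_f = L_i / I_f = 66.21 / 313.3 = 0.2113 rad/s.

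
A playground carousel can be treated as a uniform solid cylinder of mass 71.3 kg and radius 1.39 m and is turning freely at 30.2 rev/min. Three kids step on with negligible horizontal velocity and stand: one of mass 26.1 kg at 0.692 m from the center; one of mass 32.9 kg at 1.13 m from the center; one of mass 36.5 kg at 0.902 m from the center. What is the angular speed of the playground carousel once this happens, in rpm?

The added mass arrives with no angular momentum about the center, and any external torque about the center is negligible, so the system's angular momentum is conserved.
I_p = ½(71.3)(1.39)² = 68.88 kg·m².
Added inertia Σmr² = (26.1)(0.692)² + (32.9)(1.13)² + (36.5)(0.902)² = 84.20 kg·m²; I_f = 68.88 + 84.20 = 153.1 kg·m².
ω_f = I_p ω_i / I_f = (68.88)(30.2) / 153.1 = 13.59 rpm.

ω_f ≈ 13.6 rpm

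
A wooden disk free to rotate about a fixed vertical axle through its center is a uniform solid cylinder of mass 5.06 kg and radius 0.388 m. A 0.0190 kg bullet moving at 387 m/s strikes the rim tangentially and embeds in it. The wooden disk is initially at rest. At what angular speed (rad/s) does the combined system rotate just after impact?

The axle reaction passes through the axle and exerts no torque about it; angular momentum about the axle is conserved through the impact.
I_p = ½(5.06)(0.388)² = 0.3809 kg·m². Taking the sense of the bullet's angular momentum as positive, L_{bullet} = m v R = (0.0190)(387)(0.388) = 2.853 kg·m²/s.
L_i = 0 + 2.853 = 2.853 kg·m²/s.
After sticking, I_f = I_p + m R² = 0.3809 + (0.0190)(0.388)² = 0.3837 kg·m².
ω_f = L_i / I_f = 2.853 / 0.3837 = 7.435 rad/s.

|ω_f| ≈ 7.43 rad/s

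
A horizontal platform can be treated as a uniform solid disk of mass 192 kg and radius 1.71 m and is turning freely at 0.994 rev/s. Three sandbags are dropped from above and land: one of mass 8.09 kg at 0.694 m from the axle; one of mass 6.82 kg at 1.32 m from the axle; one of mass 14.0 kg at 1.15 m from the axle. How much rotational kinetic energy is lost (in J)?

No external torque acts about the axle; L_before = L_after.
I_p = ½(192)(1.71)² = 280.7 kg·m².
Added inertia Σmr² = (8.09)(0.694)² + (6.82)(1.32)² + (14.0)(1.15)² = 34.29 kg·m²; I_f = 280.7 + 34.29 = 315.0 kg·m².
ω_f = I_p ω_i / I_f = (280.7)(0.994) / 315.0 = 0.8858 rev/s.
KE_i = ½(280.7)(6.245 rad/s)² = 5475 J; KE_f = ½(315.0)(5.566)² = 4879 J.

energy lost ≈ 596 J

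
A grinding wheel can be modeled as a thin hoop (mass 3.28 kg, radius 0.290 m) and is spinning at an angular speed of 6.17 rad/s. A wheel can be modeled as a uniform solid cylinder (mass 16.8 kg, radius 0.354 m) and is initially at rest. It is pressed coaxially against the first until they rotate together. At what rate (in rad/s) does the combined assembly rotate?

The coupling torques are internal; angular momentum about the shared axis is conserved.
Moments of inertia: I_A = (3.28)(0.290)² = 0.2758 kg·m²; I_B = ½(16.8)(0.354)² = 1.053 kg·m².
Taking A's sense as positive: L = (0.2758)(6.17) = 1.702 kg·m²·rad/s.
Combined I = 0.2758 + 1.053 = 1.329 kg·m².
ω_f = L / I = 1.702 / 1.329 = 1.281 rad/s.

|ω_f| ≈ 1.28 rad/s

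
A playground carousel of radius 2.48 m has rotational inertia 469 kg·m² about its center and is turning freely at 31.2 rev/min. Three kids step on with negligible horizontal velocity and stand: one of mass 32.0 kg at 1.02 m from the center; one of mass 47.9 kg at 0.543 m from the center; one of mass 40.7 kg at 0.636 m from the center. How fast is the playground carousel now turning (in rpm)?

The added mass arrives with no angular momentum about the center, and any external torque about the center is negligible, so the system's angular momentum is conserved.
Added inertia Σmr² = (32.0)(1.02)² + (47.9)(0.543)² + (40.7)(0.636)² = 63.88 kg·m²; I_f = 469.0 + 63.88 = 532.9 kg·m².
ω_f = I_p ω_i / I_f = (469.0)(31.2) / 532.9 = 27.46 rpm.

ω_f ≈ 27.5 rpm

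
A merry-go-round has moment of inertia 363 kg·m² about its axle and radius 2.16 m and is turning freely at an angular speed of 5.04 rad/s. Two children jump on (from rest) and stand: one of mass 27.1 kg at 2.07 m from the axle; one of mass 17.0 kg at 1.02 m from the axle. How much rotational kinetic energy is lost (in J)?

No external torque acts about the axle; L_before = L_after.
Added inertia Σmr² = (27.1)(2.07)² + (17.0)(1.02)² = 133.8 kg·m²; I_f = 363.0 + 133.8 = 496.8 kg·m².
ω_f = I_p ω_i / I_f = (363.0)(5.04) / 496.8 = 3.683 rad/s.
KE_i = ½(363.0)(5.040 rad/s)² = 4610 J; KE_f = ½(496.8)(3.683)² = 3369 J.

energy lost ≈ 1240 J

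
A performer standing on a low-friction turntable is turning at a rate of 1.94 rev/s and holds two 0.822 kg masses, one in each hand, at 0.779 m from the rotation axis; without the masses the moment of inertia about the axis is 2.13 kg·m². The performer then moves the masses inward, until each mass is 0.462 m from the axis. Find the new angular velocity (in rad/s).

ω₂ ≈ 15.4 rad/s

With no external torque about the axis, L is conserved: I₁ω₁ = I₂ω₂.
I₁ = 2.13 + 2(0.822)(0.779)² = 3.128 kg·m²; I₂ = 2.13 + 2(0.822)(0.462)² = 2.481 kg·m².
ω₂ = I₁ω₁ / I₂ = (3.128)(1.94 rev/s) / (2.481) = 2.446 rev/s = 15.37 rad/s.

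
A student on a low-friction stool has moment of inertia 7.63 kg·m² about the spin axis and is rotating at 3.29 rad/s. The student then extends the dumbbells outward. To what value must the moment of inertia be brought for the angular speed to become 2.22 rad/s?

With no external torque about the axis, L is conserved: I₁ω₁ = I₂ω₂.
I₂ = I₁ω₁ / ω₂ = (7.63)(3.29) / (2.22) = 11.31 kg·m².

I₂ ≈ 11.3 kg·m²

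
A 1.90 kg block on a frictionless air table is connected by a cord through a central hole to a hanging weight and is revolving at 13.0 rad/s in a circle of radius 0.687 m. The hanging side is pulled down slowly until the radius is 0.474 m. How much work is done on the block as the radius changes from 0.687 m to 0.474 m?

W ≈ 83.4 J

No torque about the axis ⇒ m r₁² ω₁ = m r₂² ω₂.
ω₂ = ω₁ (r₁/r₂)² = (13.0)(0.687/0.474)² = 27.31 rad/s.
W = ΔKE = ½m(v₂² − v₁²) = 83.40 J.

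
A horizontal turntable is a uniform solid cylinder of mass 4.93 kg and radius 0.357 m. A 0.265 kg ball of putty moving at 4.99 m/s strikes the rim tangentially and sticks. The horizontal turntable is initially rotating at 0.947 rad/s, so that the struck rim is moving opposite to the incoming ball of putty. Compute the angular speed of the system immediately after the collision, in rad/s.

|ω_f| ≈ 0.502 rad/s

The axle reaction passes through the axle and exerts no torque about it; angular momentum about the axle is conserved through the impact.
I_p = ½(4.93)(0.357)² = 0.3142 kg·m². Taking the sense of the ball of putty's angular momentum as positive, L_{ball} = m v R = (0.265)(4.99)(0.357) = 0.4721 kg·m²/s.
L_i = −I_p ω_p + m v R = −(0.3142)(0.947) + 0.4721 = 0.1746 kg·m²/s.
After sticking, I_f = I_p + m R² = 0.3142 + (0.265)(0.357)² = 0.3479 kg·m².
ω_f = L_i / I_f = 0.1746 / 0.3479 = 0.5017 rad/s.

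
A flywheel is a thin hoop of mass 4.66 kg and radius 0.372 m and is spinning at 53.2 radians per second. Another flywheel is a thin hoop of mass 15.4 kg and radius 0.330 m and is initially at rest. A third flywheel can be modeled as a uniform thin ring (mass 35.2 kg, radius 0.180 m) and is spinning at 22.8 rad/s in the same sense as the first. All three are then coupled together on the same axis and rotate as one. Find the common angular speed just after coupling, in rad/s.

No external torque acts about the common axis, so total angular momentum is conserved.
Moments of inertia: I_A = (4.66)(0.372)² = 0.6449 kg·m²; I_B = (15.4)(0.330)² = 1.677 kg·m²; I_C = (35.2)(0.180)² = 1.140 kg·m².
Taking A's sense as positive: L = (0.6449)(53.2) + (1.140)(22.8) = 60.31 kg·m²·rad/s.
Combined I = 0.6449 + 1.677 + 1.140 = 3.462 kg·m².
ω_f = L / I = 60.31 / 3.462 = 17.42 rad/s.

|ω_f| ≈ 17.4 rad/s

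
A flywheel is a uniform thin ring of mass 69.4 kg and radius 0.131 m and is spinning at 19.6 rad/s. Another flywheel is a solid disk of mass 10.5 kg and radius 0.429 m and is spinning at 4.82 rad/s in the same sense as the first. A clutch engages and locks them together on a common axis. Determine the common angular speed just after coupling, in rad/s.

|ω_f| ≈ 13.0 rad/s

The coupling torques are internal; angular momentum about the shared axis is conserved.
Moments of inertia: I_A = (69.4)(0.131)² = 1.191 kg·m²; I_B = ½(10.5)(0.429)² = 0.9662 kg·m².
Taking A's sense as positive: L = (1.191)(19.6) + (0.9662)(4.82) = 28.00 kg·m²·rad/s.
Combined I = 1.191 + 0.9662 = 2.157 kg·m².
ω_f = L / I = 28.00 / 2.157 = 12.98 rad/s.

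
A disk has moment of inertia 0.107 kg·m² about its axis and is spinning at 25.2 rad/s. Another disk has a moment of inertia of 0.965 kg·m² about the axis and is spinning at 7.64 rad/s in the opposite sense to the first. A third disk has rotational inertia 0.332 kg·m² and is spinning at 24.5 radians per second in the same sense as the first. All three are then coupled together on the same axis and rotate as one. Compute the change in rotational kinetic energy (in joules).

ΔKE ≈ -158 J

The coupling torques are internal; angular momentum about the shared axis is conserved.
Taking A's sense as positive: L = (0.1070)(25.2) − (0.9650)(7.64) + (0.3320)(24.5) = 3.458 kg·m²·rad/s.
Combined I = 0.1070 + 0.9650 + 0.3320 = 1.404 kg·m².
ω_f = L / I = 3.458 / 1.404 = 2.463 rad/s.
KE_i = ½ΣIω² = 161.8 J; KE_f = ½(1.404)(2.463)² = 4.258 J.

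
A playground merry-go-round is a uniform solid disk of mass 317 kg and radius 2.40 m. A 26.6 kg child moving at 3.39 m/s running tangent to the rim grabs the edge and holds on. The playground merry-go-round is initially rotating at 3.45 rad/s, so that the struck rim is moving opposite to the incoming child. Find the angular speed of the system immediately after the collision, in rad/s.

The axle reaction passes through the axle and exerts no torque about it; angular momentum about the axle is conserved through the impact.
I_p = ½(317)(2.40)² = 913.0 kg·m². Taking the sense of the child's angular momentum as positive, L_{child} = m v R = (26.6)(3.39)(2.40) = 216.4 kg·m²/s.
L_i = −I_p ω_p + m v R = −(913.0)(3.45) + 216.4 = -2933 kg·m²/s.
After sticking, I_f = I_p + m R² = 913.0 + (26.6)(2.40)² = 1066 kg·m².
ω_f = L_i / I_f = -2933 / 1066 = -2.751 rad/s.

|ω_f| ≈ 2.75 rad/s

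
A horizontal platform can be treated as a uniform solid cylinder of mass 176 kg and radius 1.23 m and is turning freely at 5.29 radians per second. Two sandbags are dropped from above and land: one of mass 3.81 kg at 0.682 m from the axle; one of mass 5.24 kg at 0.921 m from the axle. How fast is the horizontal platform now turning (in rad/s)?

ω_f ≈ 5.05 rad/s

The added mass arrives with no angular momentum about the axle, and any external torque about the axle is negligible, so the system's angular momentum is conserved.
I_p = ½(176)(1.23)² = 133.1 kg·m².
Added inertia Σmr² = (3.81)(0.682)² + (5.24)(0.921)² = 6.217 kg·m²; I_f = 133.1 + 6.217 = 139.4 kg·m².
ω_f = I_p ω_i / I_f = (133.1)(5.29) / 139.4 = 5.054 rad/s.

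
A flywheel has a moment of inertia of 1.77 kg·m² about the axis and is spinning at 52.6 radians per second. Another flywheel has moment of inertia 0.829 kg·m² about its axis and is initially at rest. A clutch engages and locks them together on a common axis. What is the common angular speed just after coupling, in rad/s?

|ω_f| ≈ 35.8 rad/s

No external torque acts about the common axis, so total angular momentum is conserved.
Taking A's sense as positive: L = (1.770)(52.6) = 93.10 kg·m²·rad/s.
Combined I = 1.770 + 0.8290 = 2.599 kg·m².
ω_f = L / I = 93.10 / 2.599 = 35.82 rad/s.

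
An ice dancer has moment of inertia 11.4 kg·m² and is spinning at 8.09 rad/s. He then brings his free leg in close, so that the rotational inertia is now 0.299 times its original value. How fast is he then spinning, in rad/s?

ω₂ ≈ 27.1 rad/s

Angular momentum about the spin axis is conserved since the torque about it is zero.
I₂ = 0.299 × 11.4 = 3.409 kg·m².
ω₂ = I₁ω₁ / I₂ = (11.40)(8.09 rad/s) / (3.409) = 27.06 rad/s.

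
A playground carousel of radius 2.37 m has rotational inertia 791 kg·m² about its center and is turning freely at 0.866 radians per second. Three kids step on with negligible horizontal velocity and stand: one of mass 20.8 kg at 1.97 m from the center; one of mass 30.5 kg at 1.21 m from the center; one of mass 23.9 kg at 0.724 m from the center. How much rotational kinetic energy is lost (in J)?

No external torque acts about the center; L_before = L_after.
Added inertia Σmr² = (20.8)(1.97)² + (30.5)(1.21)² + (23.9)(0.724)² = 137.9 kg·m²; I_f = 791.0 + 137.9 = 928.9 kg·m².
ω_f = I_p ω_i / I_f = (791.0)(0.866) / 928.9 = 0.7374 rad/s.
KE_i = ½(791.0)(0.8660 rad/s)² = 296.6 J; KE_f = ½(928.9)(0.7374)² = 252.6 J.

energy lost ≈ 44.0 J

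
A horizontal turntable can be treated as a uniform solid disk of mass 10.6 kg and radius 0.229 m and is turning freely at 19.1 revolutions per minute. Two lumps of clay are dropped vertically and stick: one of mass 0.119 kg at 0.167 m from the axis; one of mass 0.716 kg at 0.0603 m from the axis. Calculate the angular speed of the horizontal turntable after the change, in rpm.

ω_f ≈ 18.7 rpm

The added mass arrives with no angular momentum about the axis, and any external torque about the axis is negligible, so the system's angular momentum is conserved.
I_p = ½(10.6)(0.229)² = 0.2779 kg·m².
Added inertia Σmr² = (0.119)(0.167)² + (0.716)(0.0603)² = 0.005922 kg·m²; I_f = 0.2779 + 0.005922 = 0.2839 kg·m².
ω_f = I_p ω_i / I_f = (0.2779)(19.1) / 0.2839 = 18.70 rpm.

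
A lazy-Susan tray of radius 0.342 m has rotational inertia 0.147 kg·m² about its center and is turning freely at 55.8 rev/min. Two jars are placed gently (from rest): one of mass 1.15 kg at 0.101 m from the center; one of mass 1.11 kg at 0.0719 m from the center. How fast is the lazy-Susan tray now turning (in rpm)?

ω_f ≈ 49.9 rpm

No external torque acts about the center; L_before = L_after.
Added inertia Σmr² = (1.15)(0.101)² + (1.11)(0.0719)² = 0.01747 kg·m²; I_f = 0.1470 + 0.01747 = 0.1645 kg·m².
ω_f = I_p ω_i / I_f = (0.1470)(55.8) / 0.1645 = 49.87 rpm.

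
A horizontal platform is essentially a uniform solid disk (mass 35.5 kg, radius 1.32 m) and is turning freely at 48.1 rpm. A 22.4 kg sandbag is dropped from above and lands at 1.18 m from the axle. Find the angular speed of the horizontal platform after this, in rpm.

No external torque acts about the axle; L_before = L_after.
I_p = ½(35.5)(1.32)² = 30.93 kg·m².
Added inertia Σmr² = (22.4)(1.18)² = 31.19 kg·m²; I_f = 30.93 + 31.19 = 62.12 kg·m².
ω_f = I_p ω_i / I_f = (30.93)(48.1) / 62.12 = 23.95 rpm.

ω_f ≈ 23.9 rpm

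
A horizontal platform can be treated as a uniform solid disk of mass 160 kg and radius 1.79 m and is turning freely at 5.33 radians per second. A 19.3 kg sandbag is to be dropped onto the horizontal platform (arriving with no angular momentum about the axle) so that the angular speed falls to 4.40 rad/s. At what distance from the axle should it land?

The added mass arrives with no angular momentum about the axle, and any external torque about the axle is negligible, so the system's angular momentum is conserved.
I_p = ½(160)(1.79)² = 256.3 kg·m².
I_p ω_i = (I_p + m r²) ω_f ⇒ m r² = I_p(ω_i/ω_f − 1) = 256.3(5.33/4.40 − 1) = 54.18 kg·m².
r = √(54.18/19.3) = 1.675 m.

r ≈ 1.68 m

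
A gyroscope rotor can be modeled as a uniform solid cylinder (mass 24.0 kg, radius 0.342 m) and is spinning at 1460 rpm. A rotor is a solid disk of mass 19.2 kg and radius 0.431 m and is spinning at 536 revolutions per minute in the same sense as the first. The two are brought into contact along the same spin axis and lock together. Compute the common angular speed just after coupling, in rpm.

The coupling torques are internal; angular momentum about the shared axis is conserved.
Moments of inertia: I_A = ½(24.0)(0.342)² = 1.404 kg·m²; I_B = ½(19.2)(0.431)² = 1.783 kg·m².
Taking A's sense as positive: L = (1.404)(1460) + (1.783)(536) = 3005 kg·m²·rpm.
Combined I = 1.404 + 1.783 = 3.187 kg·m².
ω_f = L / I = 3005 / 3.187 = 942.9 rpm.

|ω_f| ≈ 943 rpm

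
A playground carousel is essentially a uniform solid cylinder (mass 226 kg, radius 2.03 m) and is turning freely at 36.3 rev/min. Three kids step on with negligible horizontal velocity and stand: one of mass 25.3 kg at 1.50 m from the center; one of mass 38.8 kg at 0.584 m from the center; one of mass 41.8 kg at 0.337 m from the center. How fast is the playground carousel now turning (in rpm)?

No external torque acts about the center; L_before = L_after.
I_p = ½(226)(2.03)² = 465.7 kg·m².
Added inertia Σmr² = (25.3)(1.50)² + (38.8)(0.584)² + (41.8)(0.337)² = 74.91 kg·m²; I_f = 465.7 + 74.91 = 540.6 kg·m².
ω_f = I_p ω_i / I_f = (465.7)(36.3) / 540.6 = 31.27 rpm.

ω_f ≈ 31.3 rpm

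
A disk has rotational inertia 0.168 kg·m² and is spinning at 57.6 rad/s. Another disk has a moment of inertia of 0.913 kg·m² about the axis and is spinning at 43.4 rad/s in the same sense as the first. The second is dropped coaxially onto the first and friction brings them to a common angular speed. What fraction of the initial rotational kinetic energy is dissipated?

The coupling torques are internal; angular momentum about the shared axis is conserved.
Taking A's sense as positive: L = (0.1680)(57.6) + (0.9130)(43.4) = 49.30 kg·m²·rad/s.
Combined I = 0.1680 + 0.9130 = 1.081 kg·m².
ω_f = L / I = 49.30 / 1.081 = 45.61 rad/s.
KE_i = ½ΣIω² = 1139 J; KE_f = ½(1.081)(45.61)² = 1124 J.
Fraction dissipated = (KE_i − KE_f)/KE_i = 0.01256.

fraction ≈ 0.0126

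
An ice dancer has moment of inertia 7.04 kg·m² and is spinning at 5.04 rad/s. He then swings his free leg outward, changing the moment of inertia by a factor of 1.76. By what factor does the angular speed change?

ω₂/ω₁ ≈ 0.568

No external torque acts about the spin axis, so angular momentum is conserved.
I₂ = 1.76 × 7.04 = 12.39 kg·m².
ω₂/ω₁ = I₁/I₂ = 7.040 / 12.39 = 0.5682.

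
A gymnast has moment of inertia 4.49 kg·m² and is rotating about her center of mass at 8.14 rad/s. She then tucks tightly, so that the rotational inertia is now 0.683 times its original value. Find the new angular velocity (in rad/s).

No external torque acts about the spin axis, so angular momentum is conserved.
I₂ = 0.683 × 4.49 = 3.067 kg·m².
ω₂ = I₁ω₁ / I₂ = (4.490)(8.14 rad/s) / (3.067) = 11.92 rad/s.

ω₂ ≈ 11.9 rad/s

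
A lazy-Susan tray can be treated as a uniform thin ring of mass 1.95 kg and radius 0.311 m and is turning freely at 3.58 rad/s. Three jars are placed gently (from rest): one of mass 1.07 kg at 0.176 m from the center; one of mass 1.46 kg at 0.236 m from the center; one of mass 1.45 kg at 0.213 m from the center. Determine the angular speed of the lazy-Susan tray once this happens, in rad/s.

No external torque acts about the center; L_before = L_after.
I_p = (1.95)(0.311)² = 0.1886 kg·m².
Added inertia Σmr² = (1.07)(0.176)² + (1.46)(0.236)² + (1.45)(0.213)² = 0.1802 kg·m²; I_f = 0.1886 + 0.1802 = 0.3689 kg·m².
ω_f = I_p ω_i / I_f = (0.1886)(3.58) / 0.3689 = 1.831 rad/s.

ω_f ≈ 1.83 rad/s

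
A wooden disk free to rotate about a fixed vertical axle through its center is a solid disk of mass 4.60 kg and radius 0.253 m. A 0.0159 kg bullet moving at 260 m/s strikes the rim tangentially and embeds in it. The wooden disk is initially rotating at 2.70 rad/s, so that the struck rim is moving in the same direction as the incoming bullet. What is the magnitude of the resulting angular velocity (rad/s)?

About the axle the impulsive forces during the collision are internal, so angular momentum about that axis is conserved.
I_p = ½(4.60)(0.253)² = 0.1472 kg·m². Taking the sense of the bullet's angular momentum as positive, L_{bullet} = m v R = (0.0159)(260)(0.253) = 1.046 kg·m²/s.
L_i = +I_p ω_p + m v R = +(0.1472)(2.70) + 1.046 = 1.443 kg·m²/s.
After sticking, I_f = I_p + m R² = 0.1472 + (0.0159)(0.253)² = 0.1482 kg·m².
ω_f = L_i / I_f = 1.443 / 0.1482 = 9.737 rad/s.

|ω_f| ≈ 9.74 rad/s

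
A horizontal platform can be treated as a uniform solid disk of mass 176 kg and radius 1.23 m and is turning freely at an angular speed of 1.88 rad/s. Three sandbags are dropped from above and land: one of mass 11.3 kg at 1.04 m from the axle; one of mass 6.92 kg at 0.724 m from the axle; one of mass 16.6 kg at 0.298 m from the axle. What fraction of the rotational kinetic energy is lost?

No external torque acts about the axle; L_before = L_after.
I_p = ½(176)(1.23)² = 133.1 kg·m².
Added inertia Σmr² = (11.3)(1.04)² + (6.92)(0.724)² + (16.6)(0.298)² = 17.32 kg·m²; I_f = 133.1 + 17.32 = 150.5 kg·m².
ω_f = I_p ω_i / I_f = (133.1)(1.88) / 150.5 = 1.664 rad/s.
KE_i = ½(133.1)(1.880 rad/s)² = 235.3 J; KE_f = ½(150.5)(1.664)² = 208.2 J.
Fraction lost = 0.1151.

fraction ≈ 0.115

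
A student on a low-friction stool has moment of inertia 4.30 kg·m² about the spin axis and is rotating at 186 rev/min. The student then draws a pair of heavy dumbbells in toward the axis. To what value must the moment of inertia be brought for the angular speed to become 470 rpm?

Angular momentum about the spin axis is conserved since the torque about it is zero.
I₂ = I₁ω₁ / ω₂ = (4.30)(186) / (470) = 1.702 kg·m².

I₂ ≈ 1.70 kg·m²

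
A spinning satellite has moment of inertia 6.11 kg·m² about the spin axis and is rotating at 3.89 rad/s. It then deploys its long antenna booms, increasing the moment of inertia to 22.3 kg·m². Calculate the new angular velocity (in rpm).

Angular momentum about the spin axis is conserved since the torque about it is zero.
ω₂ = I₁ω₁ / I₂ = (6.110)(3.89 rad/s) / (22.30) = 1.066 rad/s = 10.18 rpm.

ω₂ ≈ 10.2 rpm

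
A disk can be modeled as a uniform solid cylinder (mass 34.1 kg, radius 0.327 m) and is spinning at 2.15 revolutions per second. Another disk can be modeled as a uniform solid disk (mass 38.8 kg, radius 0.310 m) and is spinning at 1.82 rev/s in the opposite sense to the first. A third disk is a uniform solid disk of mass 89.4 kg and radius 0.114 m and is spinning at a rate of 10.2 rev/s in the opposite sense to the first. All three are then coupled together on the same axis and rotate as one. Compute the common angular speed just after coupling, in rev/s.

|ω_f| ≈ 1.26 rev/s

No external torque acts about the common axis, so total angular momentum is conserved.
Moments of inertia: I_A = ½(34.1)(0.327)² = 1.823 kg·m²; I_B = ½(38.8)(0.310)² = 1.864 kg·m²; I_C = ½(89.4)(0.114)² = 0.5809 kg·m².
Taking A's sense as positive: L = (1.823)(2.15) − (1.864)(1.82) − (0.5809)(10.2) = -5.399 kg·m²·rev/s.
Combined I = 1.823 + 1.864 + 0.5809 = 4.268 kg·m².
ω_f = L / I = -5.399 / 4.268 = -1.265 rev/s.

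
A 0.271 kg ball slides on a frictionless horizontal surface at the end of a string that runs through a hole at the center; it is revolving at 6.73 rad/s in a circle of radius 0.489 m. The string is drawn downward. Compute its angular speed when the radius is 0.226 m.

ω₂ ≈ 31.5 rad/s

No torque about the axis ⇒ m r₁² ω₁ = m r₂² ω₂.
ω₂ = ω₁ (r₁/r₂)² = (6.73)(0.489/0.226)² = 31.51 rad/s.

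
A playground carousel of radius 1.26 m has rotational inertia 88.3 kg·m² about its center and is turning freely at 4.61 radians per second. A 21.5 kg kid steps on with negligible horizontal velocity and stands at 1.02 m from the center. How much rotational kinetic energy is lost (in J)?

energy lost ≈ 190 J

The added mass arrives with no angular momentum about the center, and any external torque about the center is negligible, so the system's angular momentum is conserved.
Added inertia Σmr² = (21.5)(1.02)² = 22.37 kg·m²; I_f = 88.30 + 22.37 = 110.7 kg·m².
ω_f = I_p ω_i / I_f = (88.30)(4.61) / 110.7 = 3.678 rad/s.
KE_i = ½(88.30)(4.610 rad/s)² = 938.3 J; KE_f = ½(110.7)(3.678)² = 748.6 J.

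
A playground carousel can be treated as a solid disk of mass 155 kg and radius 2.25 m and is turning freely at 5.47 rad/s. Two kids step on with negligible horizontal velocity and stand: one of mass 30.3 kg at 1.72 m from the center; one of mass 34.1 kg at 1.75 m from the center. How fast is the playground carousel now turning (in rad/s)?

ω_f ≈ 3.66 rad/s

The added mass arrives with no angular momentum about the center, and any external torque about the center is negligible, so the system's angular momentum is conserved.
I_p = ½(155)(2.25)² = 392.3 kg·m².
Added inertia Σmr² = (30.3)(1.72)² + (34.1)(1.75)² = 194.1 kg·m²; I_f = 392.3 + 194.1 = 586.4 kg·m².
ω_f = I_p ω_i / I_f = (392.3)(5.47) / 586.4 = 3.660 rad/s.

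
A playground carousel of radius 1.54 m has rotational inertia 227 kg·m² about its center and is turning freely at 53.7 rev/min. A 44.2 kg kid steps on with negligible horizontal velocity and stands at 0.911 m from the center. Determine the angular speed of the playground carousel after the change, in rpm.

ω_f ≈ 46.2 rpm

No external torque acts about the center; L_before = L_after.
Added inertia Σmr² = (44.2)(0.911)² = 36.68 kg·m²; I_f = 227.0 + 36.68 = 263.7 kg·m².
ω_f = I_p ω_i / I_f = (227.0)(53.7) / 263.7 = 46.23 rpm.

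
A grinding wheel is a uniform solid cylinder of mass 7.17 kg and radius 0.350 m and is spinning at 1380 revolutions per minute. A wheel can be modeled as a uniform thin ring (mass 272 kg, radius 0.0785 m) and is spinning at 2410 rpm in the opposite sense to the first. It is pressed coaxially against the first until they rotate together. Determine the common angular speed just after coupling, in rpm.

|ω_f| ≈ 1620 rpm

No external torque acts about the common axis, so total angular momentum is conserved.
Moments of inertia: I_A = ½(7.17)(0.350)² = 0.4392 kg·m²; I_B = (272)(0.0785)² = 1.676 kg·m².
Taking A's sense as positive: L = (0.4392)(1380) − (1.676)(2410) = -3433 kg·m²·rpm.
Combined I = 0.4392 + 1.676 = 2.115 kg·m².
ω_f = L / I = -3433 / 2.115 = -1623 rpm.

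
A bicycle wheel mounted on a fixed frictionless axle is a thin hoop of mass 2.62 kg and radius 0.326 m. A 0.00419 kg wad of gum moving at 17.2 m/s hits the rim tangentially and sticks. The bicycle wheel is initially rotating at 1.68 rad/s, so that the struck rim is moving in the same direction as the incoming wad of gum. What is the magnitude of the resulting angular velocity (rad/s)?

The axle reaction passes through the axle and exerts no torque about it; angular momentum about the axle is conserved through the impact.
I_p = (2.62)(0.326)² = 0.2784 kg·m². Taking the sense of the wad of gum's angular momentum as positive, L_{wad} = m v R = (0.00419)(17.2)(0.326) = 0.02349 kg·m²/s.
L_i = +I_p ω_p + m v R = +(0.2784)(1.68) + 0.02349 = 0.4913 kg·m²/s.
After sticking, I_f = I_p + m R² = 0.2784 + (0.00419)(0.326)² = 0.2789 kg·m².
ω_f = L_i / I_f = 0.4913 / 0.2789 = 1.762 rad/s.

|ω_f| ≈ 1.76 rad/s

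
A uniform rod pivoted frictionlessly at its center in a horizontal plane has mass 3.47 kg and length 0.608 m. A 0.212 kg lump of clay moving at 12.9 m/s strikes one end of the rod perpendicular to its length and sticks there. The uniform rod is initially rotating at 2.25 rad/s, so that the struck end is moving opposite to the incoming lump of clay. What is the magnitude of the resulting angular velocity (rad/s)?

|ω_f| ≈ 4.67 rad/s

About the pivot the impulsive forces during the collision are internal, so angular momentum about that axis is conserved.
I_p = (1/12)(3.47)(0.608)² = 0.1069 kg·m². Taking the sense of the lump of clay's angular momentum as positive, L_{lump} = m v R = (0.212)(12.9)(0.608/2) = 0.8314 kg·m²/s.
L_i = −I_p ω_p + m v R = −(0.1069)(2.25) + 0.8314 = 0.5909 kg·m²/s.
After sticking, I_f = I_p + m R² = 0.1069 + (0.212)(0.608/2)² = 0.1265 kg·m².
ω_f = L_i / I_f = 0.5909 / 0.1265 = 4.671 rad/s.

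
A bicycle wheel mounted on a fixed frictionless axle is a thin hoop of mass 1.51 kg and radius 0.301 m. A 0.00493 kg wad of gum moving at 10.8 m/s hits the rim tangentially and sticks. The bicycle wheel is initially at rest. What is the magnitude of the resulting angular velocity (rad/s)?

|ω_f| ≈ 0.117 rad/s

About the axle the impulsive forces during the collision are internal, so angular momentum about that axis is conserved.
I_p = (1.51)(0.301)² = 0.1368 kg·m². Taking the sense of the wad of gum's angular momentum as positive, L_{wad} = m v R = (0.00493)(10.8)(0.301) = 0.01603 kg·m²/s.
L_i = 0 + 0.01603 = 0.01603 kg·m²/s.
After sticking, I_f = I_p + m R² = 0.1368 + (0.00493)(0.301)² = 0.1373 kg·m².
ω_f = L_i / I_f = 0.01603 / 0.1373 = 0.1168 rad/s.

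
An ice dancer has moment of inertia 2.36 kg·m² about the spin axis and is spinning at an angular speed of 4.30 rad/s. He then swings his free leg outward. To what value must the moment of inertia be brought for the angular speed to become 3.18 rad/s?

I₂ ≈ 3.19 kg·m²

With no external torque about the axis, L is conserved: I₁ω₁ = I₂ω₂.
I₂ = I₁ω₁ / ω₂ = (2.36)(4.30) / (3.18) = 3.191 kg·m².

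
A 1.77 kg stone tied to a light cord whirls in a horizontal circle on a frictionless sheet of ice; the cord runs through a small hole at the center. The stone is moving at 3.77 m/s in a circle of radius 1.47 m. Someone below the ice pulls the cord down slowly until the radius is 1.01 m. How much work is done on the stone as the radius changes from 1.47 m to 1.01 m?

W ≈ 14.1 J

Central (radial) force ⇒ zero torque about the center ⇒ m v r is constant.
v₂ = v₁ r₁ / r₂ = (3.77)(1.47) / (1.01) = 5.487 m/s.
W = ΔKE = ½m(v₂² − v₁²) = 14.07 J.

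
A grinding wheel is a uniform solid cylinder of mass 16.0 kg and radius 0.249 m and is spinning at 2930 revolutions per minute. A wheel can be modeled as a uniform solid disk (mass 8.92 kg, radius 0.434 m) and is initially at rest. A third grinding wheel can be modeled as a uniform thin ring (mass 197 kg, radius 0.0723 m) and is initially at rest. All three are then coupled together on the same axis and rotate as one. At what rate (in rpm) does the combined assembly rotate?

|ω_f| ≈ 614 rpm

No external torque acts about the common axis, so total angular momentum is conserved.
Moments of inertia: I_A = ½(16.0)(0.249)² = 0.4960 kg·m²; I_B = ½(8.92)(0.434)² = 0.8401 kg·m²; I_C = (197)(0.0723)² = 1.030 kg·m².
Taking A's sense as positive: L = (0.4960)(2930) = 1453 kg·m²·rpm.
Combined I = 0.4960 + 0.8401 + 1.030 = 2.366 kg·m².
ω_f = L / I = 1453 / 2.366 = 614.3 rpm.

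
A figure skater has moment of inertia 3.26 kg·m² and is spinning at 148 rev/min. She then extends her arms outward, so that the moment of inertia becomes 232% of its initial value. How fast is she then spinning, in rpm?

With no external torque about the axis, L is conserved: I₁ω₁ = I₂ω₂.
I₂ = 2.32 × 3.26 = 7.563 kg·m².
ω₂ = I₁ω₁ / I₂ = (3.260)(148 rpm) / (7.563) = 63.79 rpm.

ω₂ ≈ 63.8 rpm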